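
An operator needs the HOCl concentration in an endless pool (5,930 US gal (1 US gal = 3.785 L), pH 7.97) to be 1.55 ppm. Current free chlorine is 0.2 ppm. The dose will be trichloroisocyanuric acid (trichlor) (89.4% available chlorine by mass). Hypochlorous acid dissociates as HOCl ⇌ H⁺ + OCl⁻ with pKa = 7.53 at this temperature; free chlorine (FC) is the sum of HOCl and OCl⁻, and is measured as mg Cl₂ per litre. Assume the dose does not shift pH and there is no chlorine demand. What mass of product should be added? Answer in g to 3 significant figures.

Volume: 5,930 US gal × 3.785 L/gal = 22,445 L.
[OCl⁻]/[HOCl] = 10^(pH − pKa) = 10^(7.97 − 7.53) = 2.754; fraction as HOCl = 1/(1 + 2.754) = 0.2664.
Free chlorine required for 1.55 ppm HOCl: 1.55 / 0.2664 = 5.819 ppm.
FC to add: 5.819 − 0.2 = 5.619 mg/L as Cl₂.
Cl₂ equivalent: 5.619 mg/L × 22,445 L = 126.1 g.
Product at 89.4% available Cl: 126.1 / 0.894 = 141.1 g.

141 g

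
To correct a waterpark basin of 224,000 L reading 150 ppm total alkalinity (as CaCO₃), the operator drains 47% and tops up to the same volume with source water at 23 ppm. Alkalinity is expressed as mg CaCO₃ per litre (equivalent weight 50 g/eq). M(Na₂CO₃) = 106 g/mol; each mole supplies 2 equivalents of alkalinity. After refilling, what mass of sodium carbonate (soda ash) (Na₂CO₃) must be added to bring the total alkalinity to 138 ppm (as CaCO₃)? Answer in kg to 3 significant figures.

11.3 kg

After draining 47% and refilling: 150 × 0.53 + 23 × 0.47 = 90.31 ppm.
Deficit to target: 138 − 90.31 = 47.69 mg/L.
As CaCO₃: 47.69 mg/L × 224,000 L = 10,680 g; ÷ 50 g/eq ÷ 2 = 106.8 mol Na₂CO₃.
Mass: 106.8 × 106 = 11,320 g.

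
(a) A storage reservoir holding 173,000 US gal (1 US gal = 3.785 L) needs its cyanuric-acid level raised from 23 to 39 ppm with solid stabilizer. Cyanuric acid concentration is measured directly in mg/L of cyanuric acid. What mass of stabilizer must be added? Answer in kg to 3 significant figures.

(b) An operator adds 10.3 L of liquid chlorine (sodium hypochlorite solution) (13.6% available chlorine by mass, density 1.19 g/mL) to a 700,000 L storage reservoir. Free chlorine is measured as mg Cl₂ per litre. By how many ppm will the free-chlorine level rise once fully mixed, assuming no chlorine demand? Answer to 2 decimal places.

(a) 10.5 kg; (b) 2.38 ppm

(a) Volume: 173,000 US gal × 3.785 L/gal = 654,805 L.
(a) CYA to add: (39 − 23) = 16 mg/L × 654,805 L = 10,480 g cyanuric acid.

(b) Mass of solution: 10.3 L × 1000 mL/L × 1.19 g/mL = 12,260 g.
(b) Available chlorine delivered: 12,260 g × 0.136 = 1667 g as Cl₂.
(b) Concentration rise: 1667 g / 700,000 L = 2.381 mg/L = 2.38 ppm.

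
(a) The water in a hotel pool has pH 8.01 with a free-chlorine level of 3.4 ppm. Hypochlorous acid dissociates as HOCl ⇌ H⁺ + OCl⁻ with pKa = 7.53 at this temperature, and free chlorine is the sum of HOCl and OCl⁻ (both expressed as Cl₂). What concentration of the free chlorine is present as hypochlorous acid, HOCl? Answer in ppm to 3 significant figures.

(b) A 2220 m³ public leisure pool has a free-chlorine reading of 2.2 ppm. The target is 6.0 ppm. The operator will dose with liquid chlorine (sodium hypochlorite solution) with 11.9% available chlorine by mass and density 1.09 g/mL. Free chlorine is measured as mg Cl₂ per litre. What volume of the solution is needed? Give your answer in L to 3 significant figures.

(a) 0.846 ppm; (b) 65.0 L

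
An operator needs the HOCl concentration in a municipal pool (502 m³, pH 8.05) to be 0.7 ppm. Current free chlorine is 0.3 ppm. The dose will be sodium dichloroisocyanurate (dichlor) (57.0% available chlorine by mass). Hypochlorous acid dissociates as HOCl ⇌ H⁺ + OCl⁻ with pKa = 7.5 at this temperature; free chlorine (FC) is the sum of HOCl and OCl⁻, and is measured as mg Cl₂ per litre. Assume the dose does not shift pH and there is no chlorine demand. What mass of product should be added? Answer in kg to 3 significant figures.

Volume: 502 m³ = 502,000 L.
[OCl⁻]/[HOCl] = 10^(pH − pKa) = 10^(8.05 − 7.5) = 3.548; fraction as HOCl = 1/(1 + 3.548) = 0.2199.
Free chlorine required for 0.7 ppm HOCl: 0.7 / 0.2199 = 3.184 ppm.
FC to add: 3.184 − 0.3 = 2.884 mg/L as Cl₂.
Cl₂ equivalent: 2.884 mg/L × 502,000 L = 1448 g.
Product at 57.0% available Cl: 1448 / 0.57 = 2540 g.

2.54 kg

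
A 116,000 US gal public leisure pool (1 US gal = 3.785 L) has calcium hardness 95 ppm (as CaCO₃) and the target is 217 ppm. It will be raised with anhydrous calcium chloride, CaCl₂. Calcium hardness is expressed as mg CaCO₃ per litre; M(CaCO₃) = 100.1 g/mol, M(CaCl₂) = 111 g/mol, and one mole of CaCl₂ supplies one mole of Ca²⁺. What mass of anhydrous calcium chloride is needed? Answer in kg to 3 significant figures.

59.4 kg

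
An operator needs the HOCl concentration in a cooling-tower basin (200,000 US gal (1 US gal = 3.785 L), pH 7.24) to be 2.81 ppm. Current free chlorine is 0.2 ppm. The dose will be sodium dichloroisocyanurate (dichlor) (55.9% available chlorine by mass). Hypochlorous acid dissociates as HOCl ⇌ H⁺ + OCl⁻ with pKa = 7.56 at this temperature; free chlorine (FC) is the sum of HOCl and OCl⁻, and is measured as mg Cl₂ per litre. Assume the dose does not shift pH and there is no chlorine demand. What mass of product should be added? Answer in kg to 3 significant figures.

Volume: 200,000 US gal × 3.785 L/gal = 757,000 L.
[OCl⁻]/[HOCl] = 10^(pH − pKa) = 10^(7.24 − 7.56) = 0.4786; fraction as HOCl = 1/(1 + 0.4786) = 0.6763.
Free chlorine required for 2.81 ppm HOCl: 2.81 / 0.6763 = 4.155 ppm.
FC to add: 4.155 − 0.2 = 3.955 mg/L as Cl₂.
Cl₂ equivalent: 3.955 mg/L × 757,000 L = 2994 g.
Product at 55.9% available Cl: 2994 / 0.559 = 5356 g.

5.36 kg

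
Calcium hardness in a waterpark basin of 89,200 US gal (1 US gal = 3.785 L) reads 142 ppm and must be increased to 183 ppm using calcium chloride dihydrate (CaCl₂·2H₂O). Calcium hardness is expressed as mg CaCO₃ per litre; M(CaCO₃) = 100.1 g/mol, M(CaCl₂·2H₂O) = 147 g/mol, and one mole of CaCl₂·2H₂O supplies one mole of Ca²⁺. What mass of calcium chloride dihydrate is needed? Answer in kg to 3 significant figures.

Volume: 89,200 US gal × 3.785 L/gal = 337,622 L.
Hardness to add: (183 − 142) = 41 mg/L as CaCO₃ × 337,622 L = 13,840 g as CaCO₃.
Moles of Ca²⁺ (1 mol Ca²⁺ ≡ 1 mol CaCO₃): 13,840 / 100.1 g/mol = 138.3 mol.
Mass of CaCl₂·2H₂O: 138.3 × 147 = 20,330 g.

20.3 kg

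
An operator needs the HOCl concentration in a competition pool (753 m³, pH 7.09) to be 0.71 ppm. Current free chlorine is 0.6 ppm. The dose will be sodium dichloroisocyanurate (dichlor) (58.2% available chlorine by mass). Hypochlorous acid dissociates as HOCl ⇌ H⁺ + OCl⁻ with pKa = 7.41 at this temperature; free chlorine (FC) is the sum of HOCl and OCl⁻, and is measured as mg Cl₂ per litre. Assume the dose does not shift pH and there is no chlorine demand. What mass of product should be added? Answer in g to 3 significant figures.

582 g

Volume: 753 m³ = 753,000 L.
[OCl⁻]/[HOCl] = 10^(pH − pKa) = 10^(7.09 − 7.41) = 0.4786; fraction as HOCl = 1/(1 + 0.4786) = 0.6763.
Free chlorine required for 0.71 ppm HOCl: 0.71 / 0.6763 = 1.05 ppm.
FC to add: 1.05 − 0.6 = 0.4498 mg/L as Cl₂.
Cl₂ equivalent: 0.4498 mg/L × 753,000 L = 338.7 g.
Product at 58.2% available Cl: 338.7 / 0.582 = 582 g.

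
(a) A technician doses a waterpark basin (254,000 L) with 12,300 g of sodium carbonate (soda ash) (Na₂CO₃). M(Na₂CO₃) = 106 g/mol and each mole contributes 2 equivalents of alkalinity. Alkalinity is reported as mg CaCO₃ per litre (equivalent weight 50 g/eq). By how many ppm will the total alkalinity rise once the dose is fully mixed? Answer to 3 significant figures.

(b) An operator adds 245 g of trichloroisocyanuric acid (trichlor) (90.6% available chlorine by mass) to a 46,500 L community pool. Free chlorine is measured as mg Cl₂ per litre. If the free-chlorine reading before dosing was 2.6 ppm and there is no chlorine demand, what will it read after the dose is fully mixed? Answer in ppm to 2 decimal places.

(a) 45.7 ppm; (b) 7.37 ppm

(a) Moles of Na₂CO₃: 12,300 g ÷ 106 g/mol = 116 mol → 232.1 eq of alkalinity.
(a) As CaCO₃: 232.1 eq × 50 g/eq = 11,600 g.
(a) Rise: 11,600 g / 254,000 L × 1000 = 45.68 mg/L.

(b) Available chlorine delivered: 245 g × 0.906 = 222 g as Cl₂.
(b) Concentration rise: 222 g / 46,500 L = 4.774 mg/L = 4.77 ppm.
(b) Final FC: 2.6 + 4.77 = 7.37 ppm.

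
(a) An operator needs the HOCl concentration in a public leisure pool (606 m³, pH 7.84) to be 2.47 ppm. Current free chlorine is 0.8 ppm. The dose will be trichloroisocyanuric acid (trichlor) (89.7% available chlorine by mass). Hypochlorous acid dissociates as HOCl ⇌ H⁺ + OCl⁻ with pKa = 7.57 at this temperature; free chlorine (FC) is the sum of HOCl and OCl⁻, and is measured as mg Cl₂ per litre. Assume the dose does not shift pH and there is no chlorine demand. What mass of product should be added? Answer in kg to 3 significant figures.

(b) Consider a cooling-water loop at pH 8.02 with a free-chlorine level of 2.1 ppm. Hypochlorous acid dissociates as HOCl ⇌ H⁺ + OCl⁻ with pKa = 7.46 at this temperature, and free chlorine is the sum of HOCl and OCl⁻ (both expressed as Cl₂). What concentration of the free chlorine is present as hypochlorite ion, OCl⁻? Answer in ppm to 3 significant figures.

(a) Volume: 606 m³ = 606,000 L.
(a) [OCl⁻]/[HOCl] = 10^(pH − pKa) = 10^(7.84 − 7.57) = 1.862; fraction as HOCl = 1/(1 + 1.862) = 0.3494.
(a) Free chlorine required for 2.47 ppm HOCl: 2.47 / 0.3494 = 7.069 ppm.
(a) FC to add: 7.069 − 0.8 = 6.269 mg/L as Cl₂.
(a) Cl₂ equivalent: 6.269 mg/L × 606,000 L = 3799 g.
(a) Product at 89.7% available Cl: 3799 / 0.897 = 4235 g.

(b) [OCl⁻]/[HOCl] = 10^(pH − pKa) = 10^(8.02 − 7.46) = 10^0.56 = 3.631.
(b) Fraction as HOCl = 1 / (1 + 3.631) = 0.2159.
(b) OCl⁻ = (1 − 0.2159) × 2.1 ppm = 1.647 ppm.

(a) 4.24 kg; (b) 1.65 ppm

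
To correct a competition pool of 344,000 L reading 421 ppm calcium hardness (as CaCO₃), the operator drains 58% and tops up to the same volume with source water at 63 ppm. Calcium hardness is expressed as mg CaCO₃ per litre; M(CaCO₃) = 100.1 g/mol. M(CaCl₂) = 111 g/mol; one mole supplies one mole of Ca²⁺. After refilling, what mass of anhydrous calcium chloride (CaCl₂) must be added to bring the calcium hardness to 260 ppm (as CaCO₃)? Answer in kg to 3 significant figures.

After draining 58% and refilling: 421 × 0.42 + 63 × 0.58 = 213.36 ppm.
Deficit to target: 260 − 213.36 = 46.64 mg/L.
As CaCO₃: 46.64 mg/L × 344,000 L = 16,040 g; ÷ 100.1 = 160.3 mol Ca²⁺.
Mass: 160.3 × 111 = 17,790 g.

17.8 kg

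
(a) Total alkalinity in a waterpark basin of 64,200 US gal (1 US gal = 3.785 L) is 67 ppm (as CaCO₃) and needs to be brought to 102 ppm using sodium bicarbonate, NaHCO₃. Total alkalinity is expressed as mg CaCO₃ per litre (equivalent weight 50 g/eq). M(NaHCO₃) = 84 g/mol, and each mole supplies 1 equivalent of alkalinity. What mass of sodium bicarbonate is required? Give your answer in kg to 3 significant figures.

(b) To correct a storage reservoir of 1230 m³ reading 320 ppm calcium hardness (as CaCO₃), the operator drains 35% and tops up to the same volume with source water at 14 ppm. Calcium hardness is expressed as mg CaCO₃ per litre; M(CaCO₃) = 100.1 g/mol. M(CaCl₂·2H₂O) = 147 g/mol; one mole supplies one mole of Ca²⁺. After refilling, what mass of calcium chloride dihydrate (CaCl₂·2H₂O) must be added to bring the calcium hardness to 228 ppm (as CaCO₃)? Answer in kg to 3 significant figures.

(a) 14.3 kg; (b) 27.3 kg

(a) Volume: 64,200 US gal × 3.785 L/gal = 242,997 L.
(a) Alkalinity to add: (102 − 67) = 35 mg/L as CaCO₃ × 242,997 L = 8505 g as CaCO₃.
(a) Equivalents: 8505 g ÷ 50 g/eq = 170.1 eq.
(a) NaHCO₃ supplies 1 eq per mole → 170.1 mol.
(a) Mass: 170.1 mol × 84 g/mol = 14,290 g.

(b) Volume: 1230 m³ = 1,230,000 L.
(b) After draining 35% and refilling: 320 × 0.65 + 14 × 0.35 = 212.9 ppm.
(b) Deficit to target: 228 − 212.9 = 15.1 mg/L.
(b) As CaCO₃: 15.1 mg/L × 1,230,000 L = 18,570 g; ÷ 100.1 = 185.5 mol Ca²⁺.
(b) Mass: 185.5 × 147 = 27,280 g.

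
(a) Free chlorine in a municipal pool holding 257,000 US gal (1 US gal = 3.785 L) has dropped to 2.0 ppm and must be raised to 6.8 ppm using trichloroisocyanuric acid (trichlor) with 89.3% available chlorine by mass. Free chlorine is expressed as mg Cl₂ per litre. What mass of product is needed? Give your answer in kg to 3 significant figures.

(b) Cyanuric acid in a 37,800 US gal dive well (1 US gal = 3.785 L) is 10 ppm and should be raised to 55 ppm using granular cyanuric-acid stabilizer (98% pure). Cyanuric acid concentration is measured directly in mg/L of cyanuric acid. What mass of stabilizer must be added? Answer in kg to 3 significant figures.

(a) Volume: 257,000 US gal × 3.785 L/gal = 972,745 L.
(a) Chlorine deficit: 6.8 − 2.0 = 4.8 ppm = 4.8 mg/L as Cl₂.
(a) Cl₂ equivalent needed: 4.8 mg/L × 972,745 L = 4,669,000 mg = 4669 g.
(a) Product at 89.3% available chlorine: 4669 / 0.893 = 5229 g.

(b) Volume: 37,800 US gal × 3.785 L/gal = 143,073 L.
(b) CYA to add: (55 − 10) = 45 mg/L × 143,073 L = 6438 g cyanuric acid.
(b) At 98% purity: 6438 / 0.98 = 6570 g product.

(a) 5.23 kg; (b) 6.57 kg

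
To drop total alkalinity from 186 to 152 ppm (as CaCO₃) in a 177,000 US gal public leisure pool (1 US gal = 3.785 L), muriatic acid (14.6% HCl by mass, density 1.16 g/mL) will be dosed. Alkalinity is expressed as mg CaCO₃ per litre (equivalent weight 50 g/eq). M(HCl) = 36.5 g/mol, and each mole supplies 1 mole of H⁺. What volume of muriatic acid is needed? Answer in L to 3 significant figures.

Volume: 177,000 US gal × 3.785 L/gal = 669,945 L.
Alkalinity to neutralize: (186 − 152) = 34 mg/L as CaCO₃ × 669,945 L = 22,780 g as CaCO₃.
Equivalents of H⁺ required: 22,780 ÷ 50 g/eq = 455.6 eq = 455.6 mol HCl.
Mass of HCl: 455.6 × 36.5 = 16,630 g.
Mass of 14.6% solution: 16,630 / 0.146 = 113,900 g.
Volume: 113,900 g ÷ 1.16 g/mL = 98,180 mL.

98.2 L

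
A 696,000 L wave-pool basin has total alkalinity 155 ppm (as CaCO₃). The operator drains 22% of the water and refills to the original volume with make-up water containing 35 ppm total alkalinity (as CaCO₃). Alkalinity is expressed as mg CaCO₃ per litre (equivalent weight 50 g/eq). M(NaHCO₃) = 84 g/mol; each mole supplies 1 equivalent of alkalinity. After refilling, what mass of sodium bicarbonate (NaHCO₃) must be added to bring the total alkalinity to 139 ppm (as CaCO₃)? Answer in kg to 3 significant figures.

12.2 kg

After draining 22% and refilling: 155 × 0.78 + 35 × 0.22 = 128.6 ppm.
Deficit to target: 139 − 128.6 = 10.4 mg/L.
As CaCO₃: 10.4 mg/L × 696,000 L = 7238 g; ÷ 50 g/eq ÷ 1 = 144.8 mol NaHCO₃.
Mass: 144.8 × 84 = 12,160 g.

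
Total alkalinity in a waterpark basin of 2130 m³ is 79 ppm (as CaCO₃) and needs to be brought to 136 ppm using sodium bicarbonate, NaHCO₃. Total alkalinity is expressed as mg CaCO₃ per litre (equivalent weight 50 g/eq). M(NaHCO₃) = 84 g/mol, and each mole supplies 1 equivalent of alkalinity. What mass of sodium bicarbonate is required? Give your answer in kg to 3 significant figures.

204 kg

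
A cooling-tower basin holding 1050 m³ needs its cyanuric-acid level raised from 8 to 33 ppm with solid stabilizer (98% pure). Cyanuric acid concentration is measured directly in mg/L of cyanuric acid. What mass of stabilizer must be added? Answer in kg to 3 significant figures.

26.8 kg

Volume: 1050 m³ = 1,050,000 L.
CYA to add: (33 − 8) = 25 mg/L × 1,050,000 L = 26,250 g cyanuric acid.
At 98% purity: 26,250 / 0.98 = 26,790 g product.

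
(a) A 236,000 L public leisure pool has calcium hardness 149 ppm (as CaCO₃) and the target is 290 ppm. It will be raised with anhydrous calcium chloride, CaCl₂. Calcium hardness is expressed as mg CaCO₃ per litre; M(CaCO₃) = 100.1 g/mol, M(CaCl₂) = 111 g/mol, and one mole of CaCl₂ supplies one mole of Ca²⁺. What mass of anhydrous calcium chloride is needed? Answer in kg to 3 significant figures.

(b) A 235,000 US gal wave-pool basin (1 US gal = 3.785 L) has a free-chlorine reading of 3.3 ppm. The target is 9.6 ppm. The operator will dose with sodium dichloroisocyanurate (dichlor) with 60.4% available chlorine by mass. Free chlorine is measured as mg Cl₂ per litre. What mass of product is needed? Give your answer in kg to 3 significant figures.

(a) 36.9 kg; (b) 9.28 kg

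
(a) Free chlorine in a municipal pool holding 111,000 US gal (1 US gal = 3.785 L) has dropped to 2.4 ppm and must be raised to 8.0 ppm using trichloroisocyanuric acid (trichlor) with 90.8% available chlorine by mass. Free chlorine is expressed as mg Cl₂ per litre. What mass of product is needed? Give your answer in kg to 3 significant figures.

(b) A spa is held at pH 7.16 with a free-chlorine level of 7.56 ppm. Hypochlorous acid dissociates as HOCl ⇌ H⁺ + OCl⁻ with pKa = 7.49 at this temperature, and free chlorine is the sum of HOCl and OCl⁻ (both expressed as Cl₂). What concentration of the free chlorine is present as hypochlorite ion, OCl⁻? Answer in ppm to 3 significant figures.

(a) 2.59 kg; (b) 2.41 ppm

(a) Volume: 111,000 US gal × 3.785 L/gal = 420,135 L.
(a) Chlorine deficit: 8.0 − 2.4 = 5.6 ppm = 5.6 mg/L as Cl₂.
(a) Cl₂ equivalent needed: 5.6 mg/L × 420,135 L = 2,353,000 mg = 2353 g.
(a) Product at 90.8% available chlorine: 2353 / 0.908 = 2591 g.

(b) [OCl⁻]/[HOCl] = 10^(pH − pKa) = 10^(7.16 − 7.49) = 10^-0.33 = 0.4677.
(b) Fraction as HOCl = 1 / (1 + 0.4677) = 0.6813.
(b) OCl⁻ = (1 − 0.6813) × 7.56 ppm = 2.409 ppm.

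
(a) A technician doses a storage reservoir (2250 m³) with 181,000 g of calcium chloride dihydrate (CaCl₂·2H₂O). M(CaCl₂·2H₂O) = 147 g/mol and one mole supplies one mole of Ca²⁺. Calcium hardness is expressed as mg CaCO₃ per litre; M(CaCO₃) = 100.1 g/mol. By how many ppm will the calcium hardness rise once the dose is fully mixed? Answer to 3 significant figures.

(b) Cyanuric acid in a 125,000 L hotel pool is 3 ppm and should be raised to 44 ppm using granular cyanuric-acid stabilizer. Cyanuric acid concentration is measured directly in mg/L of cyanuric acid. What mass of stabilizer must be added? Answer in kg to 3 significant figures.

(a) 54.8 ppm; (b) 5.12 kg

(a) Volume: 2250 m³ = 2,250,000 L.
(a) Moles of Ca²⁺: 181,000 g ÷ 147 g/mol = 1231 mol.
(a) As CaCO₃: 1231 mol × 100.1 g/mol = 123,300 g.
(a) Rise: 123,300 g / 2,250,000 L × 1000 = 54.78 mg/L.

(b) CYA to add: (44 − 3) = 41 mg/L × 125,000 L = 5125 g cyanuric acid.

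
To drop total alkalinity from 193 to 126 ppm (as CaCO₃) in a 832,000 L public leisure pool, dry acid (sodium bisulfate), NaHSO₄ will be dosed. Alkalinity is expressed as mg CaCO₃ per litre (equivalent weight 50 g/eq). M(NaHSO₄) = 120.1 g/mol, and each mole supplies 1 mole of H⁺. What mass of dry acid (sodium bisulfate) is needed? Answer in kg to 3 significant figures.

Alkalinity to neutralize: (193 − 126) = 67 mg/L as CaCO₃ × 832,000 L = 55,740 g as CaCO₃.
Equivalents of H⁺ required: 55,740 ÷ 50 g/eq = 1115 eq = 1115 mol NaHSO₄.
Mass of NaHSO₄: 1115 × 120.1 = 133,900 g.

134 kg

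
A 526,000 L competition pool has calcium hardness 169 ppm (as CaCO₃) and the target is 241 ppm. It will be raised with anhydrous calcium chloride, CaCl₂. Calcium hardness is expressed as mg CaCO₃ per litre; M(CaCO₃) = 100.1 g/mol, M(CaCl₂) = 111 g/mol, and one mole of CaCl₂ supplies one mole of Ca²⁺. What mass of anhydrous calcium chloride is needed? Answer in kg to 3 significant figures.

42.0 kg

Hardness to add: (241 − 169) = 72 mg/L as CaCO₃ × 526,000 L = 37,870 g as CaCO₃.
Moles of Ca²⁺ (1 mol Ca²⁺ ≡ 1 mol CaCO₃): 37,870 / 100.1 g/mol = 378.3 mol.
Mass of CaCl₂: 378.3 × 111 = 42,000 g.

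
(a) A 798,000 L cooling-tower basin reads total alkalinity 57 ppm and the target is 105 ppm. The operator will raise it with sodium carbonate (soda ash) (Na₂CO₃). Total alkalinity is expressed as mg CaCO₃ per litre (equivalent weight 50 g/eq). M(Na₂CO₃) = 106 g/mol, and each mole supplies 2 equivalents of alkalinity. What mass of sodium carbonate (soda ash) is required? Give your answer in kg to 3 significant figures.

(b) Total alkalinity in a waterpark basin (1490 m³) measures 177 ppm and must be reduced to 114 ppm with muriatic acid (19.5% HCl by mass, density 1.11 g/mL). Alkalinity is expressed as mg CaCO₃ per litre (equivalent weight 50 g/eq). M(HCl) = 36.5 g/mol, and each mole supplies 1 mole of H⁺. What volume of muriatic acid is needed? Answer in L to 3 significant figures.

(a) Alkalinity to add: (105 − 57) = 48 mg/L as CaCO₃ × 798,000 L = 38,300 g as CaCO₃.
(a) Equivalents: 38,300 g ÷ 50 g/eq = 766.1 eq.
(a) Each mole of Na₂CO₃ supplies 2 eq, so 766.1 / 2 = 383 mol.
(a) Mass: 383 mol × 106 g/mol = 40,600 g.

(b) Volume: 1490 m³ = 1,490,000 L.
(b) Alkalinity to neutralize: (177 − 114) = 63 mg/L as CaCO₃ × 1,490,000 L = 93,870 g as CaCO₃.
(b) Equivalents of H⁺ required: 93,870 ÷ 50 g/eq = 1877 eq = 1877 mol HCl.
(b) Mass of HCl: 1877 × 36.5 = 68,530 g.
(b) Mass of 19.5% solution: 68,530 / 0.195 = 351,400 g.
(b) Volume: 351,400 g ÷ 1.11 g/mL = 316,600 mL.

(a) 40.6 kg; (b) 317 L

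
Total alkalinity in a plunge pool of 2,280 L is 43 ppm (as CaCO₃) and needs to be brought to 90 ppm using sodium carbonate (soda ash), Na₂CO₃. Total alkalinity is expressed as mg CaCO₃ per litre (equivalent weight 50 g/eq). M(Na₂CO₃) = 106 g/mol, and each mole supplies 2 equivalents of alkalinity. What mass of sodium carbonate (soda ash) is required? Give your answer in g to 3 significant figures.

114 g

Alkalinity to add: (90 − 43) = 47 mg/L as CaCO₃ × 2,280 L = 107.2 g as CaCO₃.
Equivalents: 107.2 g ÷ 50 g/eq = 2.143 eq.
Each mole of Na₂CO₃ supplies 2 eq, so 2.143 / 2 = 1.072 mol.
Mass: 1.072 mol × 106 g/mol = 113.6 g.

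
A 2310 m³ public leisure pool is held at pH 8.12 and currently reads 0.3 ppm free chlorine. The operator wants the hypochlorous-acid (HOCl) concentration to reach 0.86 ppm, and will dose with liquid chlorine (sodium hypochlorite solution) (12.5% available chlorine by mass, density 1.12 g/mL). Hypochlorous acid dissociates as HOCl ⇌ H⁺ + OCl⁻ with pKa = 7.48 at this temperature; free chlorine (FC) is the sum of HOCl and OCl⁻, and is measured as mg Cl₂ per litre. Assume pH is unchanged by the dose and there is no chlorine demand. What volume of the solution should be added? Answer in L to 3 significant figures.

71.2 L

Volume: 2310 m³ = 2,310,000 L.
[OCl⁻]/[HOCl] = 10^(pH − pKa) = 10^(8.12 − 7.48) = 4.365; fraction as HOCl = 1/(1 + 4.365) = 0.1864.
Free chlorine required for 0.86 ppm HOCl: 0.86 / 0.1864 = 4.614 ppm.
FC to add: 4.614 − 0.3 = 4.314 mg/L as Cl₂.
Cl₂ equivalent: 4.314 mg/L × 2,310,000 L = 9965 g.
Product at 12.5% available Cl: 9965 / 0.125 = 79,720 g.
Volume: 79,720 g ÷ 1.12 g/mL = 71,180 mL.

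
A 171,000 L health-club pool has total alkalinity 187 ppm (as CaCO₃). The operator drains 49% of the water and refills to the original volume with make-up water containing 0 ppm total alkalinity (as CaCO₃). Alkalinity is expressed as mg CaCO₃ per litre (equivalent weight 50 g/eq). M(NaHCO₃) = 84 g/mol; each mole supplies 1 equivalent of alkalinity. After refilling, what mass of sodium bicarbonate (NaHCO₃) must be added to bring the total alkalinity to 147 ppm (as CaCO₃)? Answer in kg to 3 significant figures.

After draining 49% and refilling: 187 × 0.51 + 0 × 0.49 = 95.37 ppm.
Deficit to target: 147 − 95.37 = 51.63 mg/L.
As CaCO₃: 51.63 mg/L × 171,000 L = 8829 g; ÷ 50 g/eq ÷ 1 = 176.6 mol NaHCO₃.
Mass: 176.6 × 84 = 14,830 g.

14.8 kg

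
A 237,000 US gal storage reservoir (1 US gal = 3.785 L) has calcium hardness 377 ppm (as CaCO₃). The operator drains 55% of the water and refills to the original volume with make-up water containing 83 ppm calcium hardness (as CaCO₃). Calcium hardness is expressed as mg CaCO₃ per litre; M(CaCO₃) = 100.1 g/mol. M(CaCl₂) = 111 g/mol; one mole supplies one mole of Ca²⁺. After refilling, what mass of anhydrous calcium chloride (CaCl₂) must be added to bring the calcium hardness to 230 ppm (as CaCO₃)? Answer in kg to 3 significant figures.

14.6 kg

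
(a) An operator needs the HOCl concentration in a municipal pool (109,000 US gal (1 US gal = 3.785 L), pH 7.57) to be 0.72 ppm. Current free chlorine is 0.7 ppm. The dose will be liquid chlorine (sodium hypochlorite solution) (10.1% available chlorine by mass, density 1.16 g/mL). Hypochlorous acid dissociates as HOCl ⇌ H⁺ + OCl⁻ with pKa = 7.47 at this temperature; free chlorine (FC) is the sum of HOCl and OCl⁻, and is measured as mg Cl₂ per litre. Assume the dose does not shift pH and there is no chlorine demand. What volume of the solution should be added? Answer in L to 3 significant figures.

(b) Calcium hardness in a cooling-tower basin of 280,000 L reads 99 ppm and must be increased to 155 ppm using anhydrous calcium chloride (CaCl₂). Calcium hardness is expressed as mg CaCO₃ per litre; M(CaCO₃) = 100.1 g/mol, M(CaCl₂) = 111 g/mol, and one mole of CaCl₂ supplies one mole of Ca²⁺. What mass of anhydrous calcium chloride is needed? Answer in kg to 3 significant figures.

(a) Volume: 109,000 US gal × 3.785 L/gal = 412,565 L.
(a) [OCl⁻]/[HOCl] = 10^(pH − pKa) = 10^(7.57 − 7.47) = 1.259; fraction as HOCl = 1/(1 + 1.259) = 0.4427.
(a) Free chlorine required for 0.72 ppm HOCl: 0.72 / 0.4427 = 1.626 ppm.
(a) FC to add: 1.626 − 0.7 = 0.9264 mg/L as Cl₂.
(a) Cl₂ equivalent: 0.9264 mg/L × 412,565 L = 382.2 g.
(a) Product at 10.1% available Cl: 382.2 / 0.101 = 3784 g.
(a) Volume: 3784 g ÷ 1.16 g/mL = 3262 mL.

(b) Hardness to add: (155 − 99) = 56 mg/L as CaCO₃ × 280,000 L = 15,680 g as CaCO₃.
(b) Moles of Ca²⁺ (1 mol Ca²⁺ ≡ 1 mol CaCO₃): 15,680 / 100.1 g/mol = 156.6 mol.
(b) Mass of CaCl₂: 156.6 × 111 = 17,390 g.

(a) 3.26 L; (b) 17.4 kg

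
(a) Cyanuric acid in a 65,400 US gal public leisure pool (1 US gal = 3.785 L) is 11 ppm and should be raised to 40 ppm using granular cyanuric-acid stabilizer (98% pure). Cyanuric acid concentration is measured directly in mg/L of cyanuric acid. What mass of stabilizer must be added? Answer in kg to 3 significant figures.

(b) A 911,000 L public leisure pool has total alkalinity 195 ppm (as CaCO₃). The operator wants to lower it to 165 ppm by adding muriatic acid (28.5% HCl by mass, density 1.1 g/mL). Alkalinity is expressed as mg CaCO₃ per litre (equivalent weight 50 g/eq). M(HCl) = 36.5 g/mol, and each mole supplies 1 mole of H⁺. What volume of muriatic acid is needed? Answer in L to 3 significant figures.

(a) 7.33 kg; (b) 63.6 L

(a) Volume: 65,400 US gal × 3.785 L/gal = 247,539 L.
(a) CYA to add: (40 − 11) = 29 mg/L × 247,539 L = 7179 g cyanuric acid.
(a) At 98% purity: 7179 / 0.98 = 7325 g product.

(b) Alkalinity to neutralize: (195 − 165) = 30 mg/L as CaCO₃ × 911,000 L = 27,330 g as CaCO₃.
(b) Equivalents of H⁺ required: 27,330 ÷ 50 g/eq = 546.6 eq = 546.6 mol HCl.
(b) Mass of HCl: 546.6 × 36.5 = 19,950 g.
(b) Mass of 28.5% solution: 19,950 / 0.285 = 70,000 g.
(b) Volume: 70,000 g ÷ 1.1 g/mL = 63,640 mL.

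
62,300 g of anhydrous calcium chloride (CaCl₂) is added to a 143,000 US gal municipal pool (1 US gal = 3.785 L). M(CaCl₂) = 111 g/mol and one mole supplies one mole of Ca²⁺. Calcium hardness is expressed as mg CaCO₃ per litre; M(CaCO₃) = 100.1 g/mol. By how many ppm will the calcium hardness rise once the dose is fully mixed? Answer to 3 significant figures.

Volume: 143,000 US gal × 3.785 L/gal = 541,255 L.
Moles of Ca²⁺: 62,300 g ÷ 111 g/mol = 561.3 mol.
As CaCO₃: 561.3 mol × 100.1 g/mol = 56,180 g.
Rise: 56,180 g / 541,255 L × 1000 = 103.8 mg/L.

104 ppm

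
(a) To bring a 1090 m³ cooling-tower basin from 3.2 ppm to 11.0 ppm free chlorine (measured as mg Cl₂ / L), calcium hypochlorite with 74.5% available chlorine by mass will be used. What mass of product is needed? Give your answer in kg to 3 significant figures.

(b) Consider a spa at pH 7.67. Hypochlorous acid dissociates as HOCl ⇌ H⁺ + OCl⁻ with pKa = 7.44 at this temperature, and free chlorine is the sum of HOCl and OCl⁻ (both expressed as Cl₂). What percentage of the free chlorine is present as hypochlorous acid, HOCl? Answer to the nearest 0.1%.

(a) 11.4 kg; (b) 37.1%

(a) Volume: 1090 m³ = 1,090,000 L.
(a) Chlorine deficit: 11.0 − 3.2 = 7.8 ppm = 7.8 mg/L as Cl₂.
(a) Cl₂ equivalent needed: 7.8 mg/L × 1,090,000 L = 8,502,000 mg = 8502 g.
(a) Product at 74.5% available chlorine: 8502 / 0.745 = 11,410 g.

(b) [OCl⁻]/[HOCl] = 10^(pH − pKa) = 10^(7.67 − 7.44) = 10^0.23 = 1.698.
(b) Fraction as HOCl = 1 / (1 + 1.698) = 0.3706.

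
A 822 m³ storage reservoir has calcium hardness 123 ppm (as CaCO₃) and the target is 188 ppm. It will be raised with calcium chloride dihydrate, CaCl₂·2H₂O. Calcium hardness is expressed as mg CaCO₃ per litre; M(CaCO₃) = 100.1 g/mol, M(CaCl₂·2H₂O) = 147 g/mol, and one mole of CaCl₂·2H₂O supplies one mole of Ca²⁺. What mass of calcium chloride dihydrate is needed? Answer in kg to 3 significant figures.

Volume: 822 m³ = 822,000 L.
Hardness to add: (188 − 123) = 65 mg/L as CaCO₃ × 822,000 L = 53,430 g as CaCO₃.
Moles of Ca²⁺ (1 mol Ca²⁺ ≡ 1 mol CaCO₃): 53,430 / 100.1 g/mol = 533.8 mol.
Mass of CaCl₂·2H₂O: 533.8 × 147 = 78,460 g.

78.5 kg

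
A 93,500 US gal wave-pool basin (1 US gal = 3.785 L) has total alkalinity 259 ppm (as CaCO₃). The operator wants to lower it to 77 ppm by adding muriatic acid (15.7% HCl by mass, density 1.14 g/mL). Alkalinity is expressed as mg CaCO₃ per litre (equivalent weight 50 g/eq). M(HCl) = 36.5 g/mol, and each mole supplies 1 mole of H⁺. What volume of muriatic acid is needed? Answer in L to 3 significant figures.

Volume: 93,500 US gal × 3.785 L/gal = 353,898 L.
Alkalinity to neutralize: (259 − 77) = 182 mg/L as CaCO₃ × 353,898 L = 64,410 g as CaCO₃.
Equivalents of H⁺ required: 64,410 ÷ 50 g/eq = 1288 eq = 1288 mol HCl.
Mass of HCl: 1288 × 36.5 = 47,020 g.
Mass of 15.7% solution: 47,020 / 0.157 = 299,500 g.
Volume: 299,500 g ÷ 1.14 g/mL = 262,700 mL.

263 L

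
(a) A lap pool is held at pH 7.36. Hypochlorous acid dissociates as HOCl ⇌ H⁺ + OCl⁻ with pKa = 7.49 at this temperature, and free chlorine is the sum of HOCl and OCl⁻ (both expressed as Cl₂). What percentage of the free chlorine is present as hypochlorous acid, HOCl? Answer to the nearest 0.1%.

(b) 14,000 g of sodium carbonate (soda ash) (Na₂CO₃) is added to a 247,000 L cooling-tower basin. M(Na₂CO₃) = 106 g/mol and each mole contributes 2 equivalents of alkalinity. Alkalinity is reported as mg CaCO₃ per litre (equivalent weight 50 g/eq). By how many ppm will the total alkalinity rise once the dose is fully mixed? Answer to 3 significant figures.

(a) 57.4%; (b) 53.5 ppm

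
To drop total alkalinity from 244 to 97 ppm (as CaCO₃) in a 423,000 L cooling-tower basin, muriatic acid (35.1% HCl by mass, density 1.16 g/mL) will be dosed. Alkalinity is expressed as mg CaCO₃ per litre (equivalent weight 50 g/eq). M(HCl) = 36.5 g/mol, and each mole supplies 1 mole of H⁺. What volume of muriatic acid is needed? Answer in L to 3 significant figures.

111 L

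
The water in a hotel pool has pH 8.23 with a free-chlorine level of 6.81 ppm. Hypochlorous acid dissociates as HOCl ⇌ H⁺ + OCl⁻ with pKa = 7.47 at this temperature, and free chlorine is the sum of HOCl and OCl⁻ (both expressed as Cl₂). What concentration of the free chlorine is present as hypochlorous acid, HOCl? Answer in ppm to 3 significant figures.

1.01 ppm

[OCl⁻]/[HOCl] = 10^(pH − pKa) = 10^(8.23 − 7.47) = 10^0.76 = 5.754.
Fraction as HOCl = 1 / (1 + 5.754) = 0.1481.
HOCl = 0.1481 × 6.81 ppm = 1.008 ppm.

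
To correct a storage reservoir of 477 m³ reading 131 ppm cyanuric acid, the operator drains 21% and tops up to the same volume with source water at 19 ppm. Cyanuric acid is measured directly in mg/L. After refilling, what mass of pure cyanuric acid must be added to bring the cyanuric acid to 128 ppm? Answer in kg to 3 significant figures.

Volume: 477 m³ = 477,000 L.
After draining 21% and refilling: 131 × 0.79 + 19 × 0.21 = 107.48 ppm.
Deficit to target: 128 − 107.48 = 20.52 mg/L.
Mass: 20.52 mg/L × 477,000 L = 9788 g cyanuric acid.

9.79 kg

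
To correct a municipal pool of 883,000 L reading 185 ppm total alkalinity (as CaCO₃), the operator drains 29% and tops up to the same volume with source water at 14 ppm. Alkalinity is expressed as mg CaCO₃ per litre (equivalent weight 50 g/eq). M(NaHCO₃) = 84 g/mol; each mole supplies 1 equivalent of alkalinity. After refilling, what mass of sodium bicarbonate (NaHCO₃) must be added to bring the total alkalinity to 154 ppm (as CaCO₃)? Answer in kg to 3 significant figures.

27.6 kg

After draining 29% and refilling: 185 × 0.71 + 14 × 0.29 = 135.41 ppm.
Deficit to target: 154 − 135.41 = 18.59 mg/L.
As CaCO₃: 18.59 mg/L × 883,000 L = 16,410 g; ÷ 50 g/eq ÷ 1 = 328.3 mol NaHCO₃.
Mass: 328.3 × 84 = 27,580 g.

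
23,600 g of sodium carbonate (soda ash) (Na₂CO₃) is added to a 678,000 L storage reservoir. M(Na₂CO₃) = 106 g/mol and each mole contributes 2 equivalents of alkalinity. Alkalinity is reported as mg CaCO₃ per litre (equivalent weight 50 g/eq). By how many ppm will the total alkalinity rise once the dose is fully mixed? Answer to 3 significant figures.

Moles of Na₂CO₃: 23,600 g ÷ 106 g/mol = 222.6 mol → 445.3 eq of alkalinity.
As CaCO₃: 445.3 eq × 50 g/eq = 22,260 g.
Rise: 22,260 g / 678,000 L × 1000 = 32.84 mg/L.

32.8 ppm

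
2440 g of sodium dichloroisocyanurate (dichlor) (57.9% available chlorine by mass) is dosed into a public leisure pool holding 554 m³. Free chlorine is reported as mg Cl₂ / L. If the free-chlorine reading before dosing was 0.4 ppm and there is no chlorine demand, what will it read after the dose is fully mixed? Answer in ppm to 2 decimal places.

2.95 ppm

Volume: 554 m³ = 554,000 L.
Available chlorine delivered: 2440 g × 0.579 = 1413 g as Cl₂.
Concentration rise: 1413 g / 554,000 L = 2.55 mg/L = 2.55 ppm.
Final FC: 0.4 + 2.55 = 2.95 ppm.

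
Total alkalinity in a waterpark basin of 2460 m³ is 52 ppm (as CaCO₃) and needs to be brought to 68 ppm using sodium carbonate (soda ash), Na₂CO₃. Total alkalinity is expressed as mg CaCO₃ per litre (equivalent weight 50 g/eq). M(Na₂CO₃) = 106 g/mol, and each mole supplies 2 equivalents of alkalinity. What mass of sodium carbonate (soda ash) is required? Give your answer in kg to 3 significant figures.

41.7 kg

Volume: 2460 m³ = 2,460,000 L.
Alkalinity to add: (68 − 52) = 16 mg/L as CaCO₃ × 2,460,000 L = 39,360 g as CaCO₃.
Equivalents: 39,360 g ÷ 50 g/eq = 787.2 eq.
Each mole of Na₂CO₃ supplies 2 eq, so 787.2 / 2 = 393.6 mol.
Mass: 393.6 mol × 106 g/mol = 41,720 g.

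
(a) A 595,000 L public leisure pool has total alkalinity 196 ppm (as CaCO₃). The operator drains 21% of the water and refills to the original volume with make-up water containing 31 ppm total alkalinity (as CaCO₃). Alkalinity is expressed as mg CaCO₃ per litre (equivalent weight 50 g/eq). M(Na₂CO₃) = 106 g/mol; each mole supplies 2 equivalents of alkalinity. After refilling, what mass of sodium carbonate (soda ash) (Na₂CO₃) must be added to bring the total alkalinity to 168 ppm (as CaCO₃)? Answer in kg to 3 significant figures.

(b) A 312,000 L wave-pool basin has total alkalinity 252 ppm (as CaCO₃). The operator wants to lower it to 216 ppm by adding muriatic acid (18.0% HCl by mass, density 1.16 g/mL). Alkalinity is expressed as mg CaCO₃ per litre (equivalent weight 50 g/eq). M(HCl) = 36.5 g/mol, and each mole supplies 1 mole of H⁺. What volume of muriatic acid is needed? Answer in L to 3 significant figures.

(a) After draining 21% and refilling: 196 × 0.79 + 31 × 0.21 = 161.35 ppm.
(a) Deficit to target: 168 − 161.35 = 6.65 mg/L.
(a) As CaCO₃: 6.65 mg/L × 595,000 L = 3957 g; ÷ 50 g/eq ÷ 2 = 39.57 mol Na₂CO₃.
(a) Mass: 39.57 × 106 = 4194 g.

(b) Alkalinity to neutralize: (252 − 216) = 36 mg/L as CaCO₃ × 312,000 L = 11,230 g as CaCO₃.
(b) Equivalents of H⁺ required: 11,230 ÷ 50 g/eq = 224.6 eq = 224.6 mol HCl.
(b) Mass of HCl: 224.6 × 36.5 = 8199 g.
(b) Mass of 18.0% solution: 8199 / 0.18 = 45,550 g.
(b) Volume: 45,550 g ÷ 1.16 g/mL = 39,270 mL.

(a) 4.19 kg; (b) 39.3 L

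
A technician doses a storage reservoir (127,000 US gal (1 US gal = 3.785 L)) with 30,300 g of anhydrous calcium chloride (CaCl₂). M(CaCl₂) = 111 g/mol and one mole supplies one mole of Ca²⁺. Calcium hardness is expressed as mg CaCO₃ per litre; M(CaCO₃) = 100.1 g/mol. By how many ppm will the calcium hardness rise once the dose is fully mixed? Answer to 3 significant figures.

Volume: 127,000 US gal × 3.785 L/gal = 480,695 L.
Moles of Ca²⁺: 30,300 g ÷ 111 g/mol = 273 mol.
As CaCO₃: 273 mol × 100.1 g/mol = 27,320 g.
Rise: 27,320 g / 480,695 L × 1000 = 56.84 mg/L.

56.8 ppm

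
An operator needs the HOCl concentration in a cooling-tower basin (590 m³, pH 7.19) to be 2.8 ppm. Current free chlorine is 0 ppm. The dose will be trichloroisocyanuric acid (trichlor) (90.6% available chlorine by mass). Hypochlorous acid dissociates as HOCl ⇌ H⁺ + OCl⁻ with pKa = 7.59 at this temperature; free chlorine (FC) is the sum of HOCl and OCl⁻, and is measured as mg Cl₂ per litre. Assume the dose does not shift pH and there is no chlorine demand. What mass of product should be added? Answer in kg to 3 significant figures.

2.55 kg

Volume: 590 m³ = 590,000 L.
[OCl⁻]/[HOCl] = 10^(pH − pKa) = 10^(7.19 − 7.59) = 0.3981; fraction as HOCl = 1/(1 + 0.3981) = 0.7153.
Free chlorine required for 2.8 ppm HOCl: 2.8 / 0.7153 = 3.915 ppm.
FC to add: 3.915 − 0 = 3.915 mg/L as Cl₂.
Cl₂ equivalent: 3.915 mg/L × 590,000 L = 2310 g.
Product at 90.6% available Cl: 2310 / 0.906 = 2549 g.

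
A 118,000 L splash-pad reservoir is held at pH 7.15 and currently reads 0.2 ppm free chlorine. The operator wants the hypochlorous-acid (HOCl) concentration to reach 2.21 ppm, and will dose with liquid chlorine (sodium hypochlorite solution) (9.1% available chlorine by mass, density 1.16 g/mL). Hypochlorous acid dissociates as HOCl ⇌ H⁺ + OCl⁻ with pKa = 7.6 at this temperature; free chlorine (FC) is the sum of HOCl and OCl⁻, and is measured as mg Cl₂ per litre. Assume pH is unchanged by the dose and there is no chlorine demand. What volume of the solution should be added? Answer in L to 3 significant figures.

[OCl⁻]/[HOCl] = 10^(pH − pKa) = 10^(7.15 − 7.6) = 0.3548; fraction as HOCl = 1/(1 + 0.3548) = 0.7381.
Free chlorine required for 2.21 ppm HOCl: 2.21 / 0.7381 = 2.994 ppm.
FC to add: 2.994 − 0.2 = 2.794 mg/L as Cl₂.
Cl₂ equivalent: 2.794 mg/L × 118,000 L = 329.7 g.
Product at 9.1% available Cl: 329.7 / 0.091 = 3623 g.
Volume: 3623 g ÷ 1.16 g/mL = 3123 mL.

3.12 L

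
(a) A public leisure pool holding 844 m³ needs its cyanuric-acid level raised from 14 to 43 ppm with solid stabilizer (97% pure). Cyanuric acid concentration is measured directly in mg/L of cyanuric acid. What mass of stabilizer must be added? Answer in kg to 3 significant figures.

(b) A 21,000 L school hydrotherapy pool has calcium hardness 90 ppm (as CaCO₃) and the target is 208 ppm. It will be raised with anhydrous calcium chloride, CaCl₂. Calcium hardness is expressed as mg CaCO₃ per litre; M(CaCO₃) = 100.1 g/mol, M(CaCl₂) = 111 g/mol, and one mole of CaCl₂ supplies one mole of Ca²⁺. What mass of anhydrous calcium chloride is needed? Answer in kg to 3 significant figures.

(a) 25.2 kg; (b) 2.75 kg

(a) Volume: 844 m³ = 844,000 L.
(a) CYA to add: (43 − 14) = 29 mg/L × 844,000 L = 24,480 g cyanuric acid.
(a) At 97% purity: 24,480 / 0.97 = 25,230 g product.

(b) Hardness to add: (208 − 90) = 118 mg/L as CaCO₃ × 21,000 L = 2478 g as CaCO₃.
(b) Moles of Ca²⁺ (1 mol Ca²⁺ ≡ 1 mol CaCO₃): 2478 / 100.1 g/mol = 24.76 mol.
(b) Mass of CaCl₂: 24.76 × 111 = 2748 g.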